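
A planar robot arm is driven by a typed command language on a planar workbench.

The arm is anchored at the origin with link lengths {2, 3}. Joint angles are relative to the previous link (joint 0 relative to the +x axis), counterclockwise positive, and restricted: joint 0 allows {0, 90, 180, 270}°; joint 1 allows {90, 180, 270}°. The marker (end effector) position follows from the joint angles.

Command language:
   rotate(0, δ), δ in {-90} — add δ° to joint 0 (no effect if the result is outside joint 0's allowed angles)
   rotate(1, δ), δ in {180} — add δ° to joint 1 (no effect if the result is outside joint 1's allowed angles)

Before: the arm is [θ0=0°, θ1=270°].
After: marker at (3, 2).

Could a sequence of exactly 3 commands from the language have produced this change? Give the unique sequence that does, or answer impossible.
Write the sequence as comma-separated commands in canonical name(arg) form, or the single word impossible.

begin: [θ0=0°, θ1=270°]
[1] after rotate(0, -90): [θ0=270°, θ1=270°]
[2] after rotate(0, -90): [θ0=180°, θ1=270°]
[3] after rotate(0, -90): [θ0=90°, θ1=270°]
all 8 alternatives checked — unique.

rotate(0, -90), rotate(0, -90), rotate(0, -90)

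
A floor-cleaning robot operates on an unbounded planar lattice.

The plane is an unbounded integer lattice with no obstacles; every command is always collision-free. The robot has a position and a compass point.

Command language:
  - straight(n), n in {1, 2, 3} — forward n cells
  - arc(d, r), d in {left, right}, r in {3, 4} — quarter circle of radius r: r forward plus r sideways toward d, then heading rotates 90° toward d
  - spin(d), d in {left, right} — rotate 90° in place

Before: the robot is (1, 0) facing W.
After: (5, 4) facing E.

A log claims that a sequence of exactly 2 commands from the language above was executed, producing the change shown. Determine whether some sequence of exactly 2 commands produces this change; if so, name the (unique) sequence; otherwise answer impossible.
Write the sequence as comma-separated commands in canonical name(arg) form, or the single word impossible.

spin(right), arc(right, 4)

key: position moved to (5,4) AND the heading swung to E — translation plus rotation needed
initial: (1, 0) facing W
[1] after spin(right): (1, 0) facing N
[2] after arc(right, 4): (5, 4) facing E
all 81 alternatives checked — unique.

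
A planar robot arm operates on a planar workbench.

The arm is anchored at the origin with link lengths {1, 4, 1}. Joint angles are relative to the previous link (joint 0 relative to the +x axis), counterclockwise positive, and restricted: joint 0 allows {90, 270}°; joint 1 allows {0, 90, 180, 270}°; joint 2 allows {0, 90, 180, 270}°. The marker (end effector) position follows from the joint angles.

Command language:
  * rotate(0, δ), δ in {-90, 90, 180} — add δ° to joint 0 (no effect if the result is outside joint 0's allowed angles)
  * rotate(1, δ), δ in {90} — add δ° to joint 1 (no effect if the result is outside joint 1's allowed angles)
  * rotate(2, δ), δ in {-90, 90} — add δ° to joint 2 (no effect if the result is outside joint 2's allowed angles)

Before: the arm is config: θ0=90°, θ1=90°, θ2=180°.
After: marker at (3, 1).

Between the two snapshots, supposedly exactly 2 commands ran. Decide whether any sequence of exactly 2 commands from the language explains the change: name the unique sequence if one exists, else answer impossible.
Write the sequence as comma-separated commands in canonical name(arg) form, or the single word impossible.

begin: config: θ0=90°, θ1=90°, θ2=180°
1. rotate(1, 90) → config: θ0=90°, θ1=180°, θ2=180°
2. rotate(1, 90) → config: θ0=90°, θ1=270°, θ2=180°
no other 2-command option fits: unique.

rotate(1, 90), rotate(1, 90)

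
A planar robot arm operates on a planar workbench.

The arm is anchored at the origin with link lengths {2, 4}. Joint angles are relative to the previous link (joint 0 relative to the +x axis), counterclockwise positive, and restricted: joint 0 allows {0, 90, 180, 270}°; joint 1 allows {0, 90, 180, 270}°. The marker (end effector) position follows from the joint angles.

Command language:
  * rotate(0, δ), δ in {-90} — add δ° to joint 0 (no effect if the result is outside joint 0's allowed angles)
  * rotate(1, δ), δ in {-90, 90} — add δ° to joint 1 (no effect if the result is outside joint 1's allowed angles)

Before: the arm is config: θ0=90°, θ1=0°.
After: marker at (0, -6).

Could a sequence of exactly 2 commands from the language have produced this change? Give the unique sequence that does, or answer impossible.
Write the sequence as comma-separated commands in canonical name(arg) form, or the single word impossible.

initial: config: θ0=90°, θ1=0°
step 1 (rotate(0, -90)): config: θ0=0°, θ1=0°
step 2 (rotate(0, -90)): config: θ0=270°, θ1=0°
uniquely the one of 9 2-step routes that fits.

rotate(0, -90), rotate(0, -90)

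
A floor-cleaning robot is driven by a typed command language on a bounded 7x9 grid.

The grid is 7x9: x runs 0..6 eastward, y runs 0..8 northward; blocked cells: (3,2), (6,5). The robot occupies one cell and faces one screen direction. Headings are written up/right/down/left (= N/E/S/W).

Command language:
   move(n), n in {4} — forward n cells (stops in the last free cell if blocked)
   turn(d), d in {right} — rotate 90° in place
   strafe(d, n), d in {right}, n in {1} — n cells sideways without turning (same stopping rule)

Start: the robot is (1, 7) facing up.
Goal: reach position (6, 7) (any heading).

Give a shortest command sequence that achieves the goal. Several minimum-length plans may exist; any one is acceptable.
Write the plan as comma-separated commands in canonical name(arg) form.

from: (1, 7) facing up
[1] after turn(right): (1, 7) facing right
[2] after move(4): (5, 7) facing right
[3] after move(4): (6, 7) facing right
nothing shorter than 3 reaches the goal.

turn(right), move(4), move(4)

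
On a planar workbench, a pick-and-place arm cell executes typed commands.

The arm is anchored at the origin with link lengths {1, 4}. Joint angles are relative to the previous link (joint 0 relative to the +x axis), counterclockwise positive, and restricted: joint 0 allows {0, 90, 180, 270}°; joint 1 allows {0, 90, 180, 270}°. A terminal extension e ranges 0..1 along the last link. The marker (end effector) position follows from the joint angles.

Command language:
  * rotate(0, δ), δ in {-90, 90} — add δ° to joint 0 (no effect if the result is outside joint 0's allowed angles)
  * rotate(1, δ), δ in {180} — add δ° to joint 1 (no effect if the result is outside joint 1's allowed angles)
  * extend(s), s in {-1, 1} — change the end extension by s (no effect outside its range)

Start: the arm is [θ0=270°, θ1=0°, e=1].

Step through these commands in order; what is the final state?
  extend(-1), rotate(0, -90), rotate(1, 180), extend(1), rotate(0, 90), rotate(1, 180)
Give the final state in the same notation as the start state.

start: [θ0=270°, θ1=0°, e=1]
t=1 extend(-1) ⇒ [θ0=270°, θ1=0°, e=0]
t=2 rotate(0, -90) ⇒ [θ0=180°, θ1=0°, e=0]
t=3 rotate(1, 180) ⇒ [θ0=180°, θ1=180°, e=0]
t=4 extend(1) ⇒ [θ0=180°, θ1=180°, e=1]
t=5 rotate(0, 90) ⇒ [θ0=270°, θ1=180°, e=1]
t=6 rotate(1, 180) ⇒ [θ0=270°, θ1=0°, e=1]

[θ0=270°, θ1=0°, e=1]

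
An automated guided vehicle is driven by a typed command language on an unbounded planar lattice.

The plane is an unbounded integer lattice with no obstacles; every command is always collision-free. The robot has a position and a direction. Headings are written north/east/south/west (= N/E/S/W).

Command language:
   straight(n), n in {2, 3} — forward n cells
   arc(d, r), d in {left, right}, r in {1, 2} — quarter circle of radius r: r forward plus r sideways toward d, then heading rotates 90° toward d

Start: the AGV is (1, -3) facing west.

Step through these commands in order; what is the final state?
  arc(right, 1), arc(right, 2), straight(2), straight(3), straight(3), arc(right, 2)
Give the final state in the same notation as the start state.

(12, -2) facing south

t0: (1, -3) facing west
step 1 (arc(right, 1)): (0, -2) facing north
step 2 (arc(right, 2)): (2, 0) facing east
step 3 (straight(2)): (4, 0) facing east
step 4 (straight(3)): (7, 0) facing east
step 5 (straight(3)): (10, 0) facing east
step 6 (arc(right, 2)): (12, -2) facing south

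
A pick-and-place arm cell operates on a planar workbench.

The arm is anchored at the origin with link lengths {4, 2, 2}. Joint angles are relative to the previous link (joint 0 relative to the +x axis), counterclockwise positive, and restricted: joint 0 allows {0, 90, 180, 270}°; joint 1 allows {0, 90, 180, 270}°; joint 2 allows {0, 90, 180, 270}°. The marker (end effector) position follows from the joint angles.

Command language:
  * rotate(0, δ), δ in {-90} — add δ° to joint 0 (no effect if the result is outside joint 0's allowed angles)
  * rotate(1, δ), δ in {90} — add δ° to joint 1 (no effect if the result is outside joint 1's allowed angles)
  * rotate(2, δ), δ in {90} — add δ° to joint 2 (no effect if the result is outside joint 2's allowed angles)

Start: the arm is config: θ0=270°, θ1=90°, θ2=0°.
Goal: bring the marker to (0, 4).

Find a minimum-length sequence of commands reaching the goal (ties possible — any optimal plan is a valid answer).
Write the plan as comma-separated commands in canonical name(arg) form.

rotate(2, 90), rotate(2, 90), rotate(0, -90), rotate(0, -90)

t0: config: θ0=270°, θ1=90°, θ2=0°
1. rotate(2, 90) → config: θ0=270°, θ1=90°, θ2=90°
2. rotate(2, 90) → config: θ0=270°, θ1=90°, θ2=180°
3. rotate(0, -90) → config: θ0=180°, θ1=90°, θ2=180°
4. rotate(0, -90) → config: θ0=90°, θ1=90°, θ2=180°
nothing shorter than 4 reaches the goal.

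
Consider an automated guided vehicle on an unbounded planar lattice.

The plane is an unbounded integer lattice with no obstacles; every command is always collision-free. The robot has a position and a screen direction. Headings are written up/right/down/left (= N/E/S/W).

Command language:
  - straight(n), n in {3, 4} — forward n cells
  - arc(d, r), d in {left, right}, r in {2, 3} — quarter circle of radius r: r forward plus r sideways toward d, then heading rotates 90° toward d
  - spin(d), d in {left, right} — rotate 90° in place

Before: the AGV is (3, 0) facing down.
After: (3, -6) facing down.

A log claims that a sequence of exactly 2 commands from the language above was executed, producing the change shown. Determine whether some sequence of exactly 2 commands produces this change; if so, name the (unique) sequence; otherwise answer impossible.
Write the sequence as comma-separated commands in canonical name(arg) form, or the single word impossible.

straight(3), straight(3)

key: heading stays S — no command in the sequence turns
from: (3, 0) facing down
t=1 straight(3) ⇒ (3, -3) facing down
t=2 straight(3) ⇒ (3, -6) facing down
all 64 alternatives checked — unique.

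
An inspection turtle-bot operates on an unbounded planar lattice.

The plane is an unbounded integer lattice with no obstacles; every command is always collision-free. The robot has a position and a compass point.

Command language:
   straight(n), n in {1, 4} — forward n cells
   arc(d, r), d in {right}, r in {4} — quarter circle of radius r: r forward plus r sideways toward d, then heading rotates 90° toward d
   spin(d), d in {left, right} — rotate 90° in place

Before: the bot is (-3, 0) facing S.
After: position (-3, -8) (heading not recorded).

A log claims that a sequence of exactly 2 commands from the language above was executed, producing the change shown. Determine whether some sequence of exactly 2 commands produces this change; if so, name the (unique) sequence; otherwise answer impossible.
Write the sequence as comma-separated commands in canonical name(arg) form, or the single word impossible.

start: (-3, 0) facing S
[1] after straight(4): (-3, -4) facing S
[2] after straight(4): (-3, -8) facing S
uniquely the one of 25 2-step routes that fits.

straight(4), straight(4)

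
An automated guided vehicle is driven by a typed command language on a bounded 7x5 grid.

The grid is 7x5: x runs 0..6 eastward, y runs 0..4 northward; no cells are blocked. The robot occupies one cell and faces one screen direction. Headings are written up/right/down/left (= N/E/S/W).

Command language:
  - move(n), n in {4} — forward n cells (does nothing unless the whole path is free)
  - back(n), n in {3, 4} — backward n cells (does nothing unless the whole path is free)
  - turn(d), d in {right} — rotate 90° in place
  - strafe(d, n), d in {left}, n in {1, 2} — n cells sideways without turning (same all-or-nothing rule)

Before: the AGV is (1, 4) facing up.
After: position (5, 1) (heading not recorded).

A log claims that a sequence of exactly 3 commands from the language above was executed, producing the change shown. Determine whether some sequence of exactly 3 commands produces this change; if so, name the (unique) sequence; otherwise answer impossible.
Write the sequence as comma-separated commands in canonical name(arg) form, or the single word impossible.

key: order matters: swapping back(3) and move(4) lands elsewhere
begin: (1, 4) facing up
step 1 (back(3)): (1, 1) facing up
step 2 (turn(right)): (1, 1) facing right
step 3 (move(4)): (5, 1) facing right
no rival 3-sequence matches.

back(3), turn(right), move(4)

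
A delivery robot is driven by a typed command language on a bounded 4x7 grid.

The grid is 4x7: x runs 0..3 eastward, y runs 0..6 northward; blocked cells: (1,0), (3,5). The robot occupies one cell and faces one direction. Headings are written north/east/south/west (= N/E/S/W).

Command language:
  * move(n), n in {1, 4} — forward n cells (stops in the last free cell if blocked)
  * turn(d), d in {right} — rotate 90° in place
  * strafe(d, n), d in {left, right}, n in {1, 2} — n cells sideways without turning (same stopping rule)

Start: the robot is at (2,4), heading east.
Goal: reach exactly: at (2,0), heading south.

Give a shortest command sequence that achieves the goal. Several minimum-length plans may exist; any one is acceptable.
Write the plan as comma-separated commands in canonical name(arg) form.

turn(right), move(4)

from: at (2,4), heading east
t=1 turn(right) ⇒ at (2,4), heading south
t=2 move(4) ⇒ at (2,0), heading south
shorter routes all fall short; 2 is best.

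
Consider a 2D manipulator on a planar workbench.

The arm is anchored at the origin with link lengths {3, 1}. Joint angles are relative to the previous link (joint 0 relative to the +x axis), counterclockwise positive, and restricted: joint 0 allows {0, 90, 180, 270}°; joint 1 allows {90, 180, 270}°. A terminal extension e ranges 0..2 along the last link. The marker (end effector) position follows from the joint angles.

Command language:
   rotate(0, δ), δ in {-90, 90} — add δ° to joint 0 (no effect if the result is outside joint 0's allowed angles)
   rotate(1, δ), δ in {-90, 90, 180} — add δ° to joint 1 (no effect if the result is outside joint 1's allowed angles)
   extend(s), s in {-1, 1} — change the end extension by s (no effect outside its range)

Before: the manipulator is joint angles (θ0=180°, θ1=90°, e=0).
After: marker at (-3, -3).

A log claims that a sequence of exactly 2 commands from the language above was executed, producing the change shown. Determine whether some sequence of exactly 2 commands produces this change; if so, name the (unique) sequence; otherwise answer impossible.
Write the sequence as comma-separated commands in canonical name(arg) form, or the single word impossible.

from: joint angles (θ0=180°, θ1=90°, e=0)
1. extend(1) → joint angles (θ0=180°, θ1=90°, e=1)
2. extend(1) → joint angles (θ0=180°, θ1=90°, e=2)
no other 2-command option fits: unique.

extend(1), extend(1)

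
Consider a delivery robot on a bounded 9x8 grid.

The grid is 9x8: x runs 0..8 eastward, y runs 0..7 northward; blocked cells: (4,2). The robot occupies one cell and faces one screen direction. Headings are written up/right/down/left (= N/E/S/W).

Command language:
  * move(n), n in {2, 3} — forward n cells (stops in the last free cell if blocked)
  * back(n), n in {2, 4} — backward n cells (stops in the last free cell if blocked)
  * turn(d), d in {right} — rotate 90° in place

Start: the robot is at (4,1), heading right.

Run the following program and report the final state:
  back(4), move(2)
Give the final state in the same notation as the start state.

start: at (4,1), heading right
1. back(4) → at (0,1), heading right
2. move(2) → at (2,1), heading right

at (2,1), heading right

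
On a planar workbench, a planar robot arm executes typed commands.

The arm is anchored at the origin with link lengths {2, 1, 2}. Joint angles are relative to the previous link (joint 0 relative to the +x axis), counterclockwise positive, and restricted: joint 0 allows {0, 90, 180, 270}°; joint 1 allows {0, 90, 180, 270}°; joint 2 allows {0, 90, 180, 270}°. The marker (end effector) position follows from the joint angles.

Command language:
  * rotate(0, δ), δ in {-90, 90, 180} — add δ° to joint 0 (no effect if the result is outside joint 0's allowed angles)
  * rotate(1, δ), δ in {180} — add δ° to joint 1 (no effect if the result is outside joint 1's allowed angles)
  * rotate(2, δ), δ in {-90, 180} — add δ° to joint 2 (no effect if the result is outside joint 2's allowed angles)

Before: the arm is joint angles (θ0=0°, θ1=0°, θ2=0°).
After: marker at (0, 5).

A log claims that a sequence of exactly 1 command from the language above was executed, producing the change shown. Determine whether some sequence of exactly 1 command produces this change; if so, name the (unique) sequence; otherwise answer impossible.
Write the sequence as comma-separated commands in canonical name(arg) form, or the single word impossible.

rotate(0, 90)

initial: joint angles (θ0=0°, θ1=0°, θ2=0°)
t=1 rotate(0, 90) ⇒ joint angles (θ0=90°, θ1=0°, θ2=0°)
uniquely the one of 6 1-step routes that fits.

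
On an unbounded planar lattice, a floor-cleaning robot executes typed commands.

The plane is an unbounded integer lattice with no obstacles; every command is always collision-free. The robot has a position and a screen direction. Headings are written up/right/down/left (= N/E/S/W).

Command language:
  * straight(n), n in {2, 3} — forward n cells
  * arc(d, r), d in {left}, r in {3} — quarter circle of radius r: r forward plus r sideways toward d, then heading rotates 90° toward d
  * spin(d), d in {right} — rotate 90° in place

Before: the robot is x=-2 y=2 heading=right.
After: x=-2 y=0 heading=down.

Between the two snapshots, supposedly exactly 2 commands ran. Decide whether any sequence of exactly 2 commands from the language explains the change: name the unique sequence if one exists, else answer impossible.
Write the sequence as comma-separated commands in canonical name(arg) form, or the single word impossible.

spin(right), straight(2)

key: position moved to (-2,0) AND the heading swung to S — translation plus rotation needed
begin: x=-2 y=2 heading=right
1. spin(right) → x=-2 y=2 heading=down
2. straight(2) → x=-2 y=0 heading=down
no other 2-command option fits: unique.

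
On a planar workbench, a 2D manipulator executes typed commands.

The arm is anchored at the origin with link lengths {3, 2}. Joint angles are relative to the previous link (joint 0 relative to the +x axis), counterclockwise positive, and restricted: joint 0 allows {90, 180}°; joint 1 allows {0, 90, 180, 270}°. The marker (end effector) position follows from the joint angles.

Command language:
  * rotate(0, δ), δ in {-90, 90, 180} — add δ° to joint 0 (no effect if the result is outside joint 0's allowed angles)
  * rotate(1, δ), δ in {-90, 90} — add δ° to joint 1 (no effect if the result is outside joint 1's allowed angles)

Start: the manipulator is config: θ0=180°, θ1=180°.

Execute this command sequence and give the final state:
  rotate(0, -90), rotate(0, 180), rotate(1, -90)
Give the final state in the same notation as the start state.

config: θ0=90°, θ1=90°

initial: config: θ0=180°, θ1=180°
[1] after rotate(0, -90): config: θ0=90°, θ1=180°
[2] after rotate(0, 180): config: θ0=90°, θ1=180°
[3] after rotate(1, -90): config: θ0=90°, θ1=90°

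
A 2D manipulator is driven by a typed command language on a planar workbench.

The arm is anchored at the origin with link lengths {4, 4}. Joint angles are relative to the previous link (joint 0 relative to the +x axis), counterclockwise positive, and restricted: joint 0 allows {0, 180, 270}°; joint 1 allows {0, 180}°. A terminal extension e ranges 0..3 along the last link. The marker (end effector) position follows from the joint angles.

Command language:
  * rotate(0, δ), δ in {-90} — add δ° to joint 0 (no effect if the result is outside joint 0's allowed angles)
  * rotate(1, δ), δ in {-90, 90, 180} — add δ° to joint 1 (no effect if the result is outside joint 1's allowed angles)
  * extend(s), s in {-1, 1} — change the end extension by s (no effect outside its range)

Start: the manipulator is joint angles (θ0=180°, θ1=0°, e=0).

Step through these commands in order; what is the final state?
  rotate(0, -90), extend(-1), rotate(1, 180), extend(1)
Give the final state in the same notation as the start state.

begin: joint angles (θ0=180°, θ1=0°, e=0)
[1] after rotate(0, -90): joint angles (θ0=180°, θ1=0°, e=0)
[2] after extend(-1): joint angles (θ0=180°, θ1=0°, e=0)
[3] after rotate(1, 180): joint angles (θ0=180°, θ1=180°, e=0)
[4] after extend(1): joint angles (θ0=180°, θ1=180°, e=1)

joint angles (θ0=180°, θ1=180°, e=1)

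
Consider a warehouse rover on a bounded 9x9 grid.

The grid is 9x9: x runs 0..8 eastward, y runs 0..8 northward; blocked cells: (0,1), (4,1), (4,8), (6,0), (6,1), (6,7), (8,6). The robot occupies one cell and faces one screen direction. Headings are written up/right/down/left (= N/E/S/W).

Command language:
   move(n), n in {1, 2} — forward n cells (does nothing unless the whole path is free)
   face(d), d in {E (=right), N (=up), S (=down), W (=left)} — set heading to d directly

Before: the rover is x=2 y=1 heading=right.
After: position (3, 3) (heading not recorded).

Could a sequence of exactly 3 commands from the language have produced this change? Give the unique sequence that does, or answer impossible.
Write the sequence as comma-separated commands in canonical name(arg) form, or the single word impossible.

move(1), face(N), move(2)

key: running move(2) before move(1) would end elsewhere — order is forced
initial: x=2 y=1 heading=right
t=1 move(1) ⇒ x=3 y=1 heading=right
t=2 face(N) ⇒ x=3 y=1 heading=up
t=3 move(2) ⇒ x=3 y=3 heading=up
no rival 3-sequence matches.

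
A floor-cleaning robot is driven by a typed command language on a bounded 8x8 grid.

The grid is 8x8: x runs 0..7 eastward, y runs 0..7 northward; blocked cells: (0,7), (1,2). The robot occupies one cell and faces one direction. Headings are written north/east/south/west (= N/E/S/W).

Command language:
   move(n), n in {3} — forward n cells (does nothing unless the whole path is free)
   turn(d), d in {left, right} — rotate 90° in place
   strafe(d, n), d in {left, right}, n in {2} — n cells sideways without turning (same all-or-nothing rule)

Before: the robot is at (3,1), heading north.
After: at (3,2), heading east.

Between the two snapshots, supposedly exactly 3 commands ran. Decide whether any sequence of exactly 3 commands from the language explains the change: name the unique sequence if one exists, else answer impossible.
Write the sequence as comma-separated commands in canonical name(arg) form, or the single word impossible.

key: cell and facing (now E) both changed — the 3 commands mix motion and turning
initial: at (3,1), heading north
t=1 move(3) ⇒ at (3,4), heading north
t=2 turn(right) ⇒ at (3,4), heading east
t=3 strafe(right, 2) ⇒ at (3,2), heading east
no other 3-command option fits: unique.

move(3), turn(right), strafe(right, 2)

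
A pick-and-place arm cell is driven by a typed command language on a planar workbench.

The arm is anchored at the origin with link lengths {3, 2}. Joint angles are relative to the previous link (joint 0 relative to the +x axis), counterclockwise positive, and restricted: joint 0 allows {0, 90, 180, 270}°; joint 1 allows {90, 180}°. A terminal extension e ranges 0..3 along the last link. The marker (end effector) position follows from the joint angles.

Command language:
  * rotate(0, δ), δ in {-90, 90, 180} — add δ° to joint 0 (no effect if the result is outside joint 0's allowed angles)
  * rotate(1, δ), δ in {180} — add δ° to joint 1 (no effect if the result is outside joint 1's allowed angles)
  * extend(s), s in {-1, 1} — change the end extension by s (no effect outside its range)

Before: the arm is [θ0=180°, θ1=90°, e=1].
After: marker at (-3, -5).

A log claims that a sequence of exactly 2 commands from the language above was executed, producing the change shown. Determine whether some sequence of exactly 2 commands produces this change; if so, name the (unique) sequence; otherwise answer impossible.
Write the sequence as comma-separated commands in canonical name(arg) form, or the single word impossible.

extend(1), extend(1)

initial: [θ0=180°, θ1=90°, e=1]
1. extend(1) → [θ0=180°, θ1=90°, e=2]
2. extend(1) → [θ0=180°, θ1=90°, e=3]
no other 2-command option fits: unique.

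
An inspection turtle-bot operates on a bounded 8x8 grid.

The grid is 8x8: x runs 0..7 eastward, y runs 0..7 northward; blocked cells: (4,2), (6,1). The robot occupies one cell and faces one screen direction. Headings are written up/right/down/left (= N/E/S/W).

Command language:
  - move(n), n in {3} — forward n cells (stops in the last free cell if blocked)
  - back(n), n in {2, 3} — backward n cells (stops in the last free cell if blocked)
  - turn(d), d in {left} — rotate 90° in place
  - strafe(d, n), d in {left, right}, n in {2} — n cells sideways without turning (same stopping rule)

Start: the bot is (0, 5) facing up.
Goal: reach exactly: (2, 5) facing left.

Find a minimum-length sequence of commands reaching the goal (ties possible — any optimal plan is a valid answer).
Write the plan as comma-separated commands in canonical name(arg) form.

strafe(right, 2), turn(left)

initial: (0, 5) facing up
1. strafe(right, 2) → (2, 5) facing up
2. turn(left) → (2, 5) facing left
shorter routes all fall short; 2 is best.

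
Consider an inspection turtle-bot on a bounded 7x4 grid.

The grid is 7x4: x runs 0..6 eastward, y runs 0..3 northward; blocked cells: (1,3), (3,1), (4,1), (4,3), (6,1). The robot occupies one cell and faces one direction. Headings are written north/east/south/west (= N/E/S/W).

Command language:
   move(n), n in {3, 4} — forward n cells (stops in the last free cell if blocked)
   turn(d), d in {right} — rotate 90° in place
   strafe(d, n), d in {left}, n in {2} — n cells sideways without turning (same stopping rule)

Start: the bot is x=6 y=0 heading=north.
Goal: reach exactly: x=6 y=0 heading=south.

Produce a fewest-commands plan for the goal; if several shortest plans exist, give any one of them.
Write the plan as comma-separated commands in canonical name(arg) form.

from: x=6 y=0 heading=north
1. turn(right) → x=6 y=0 heading=east
2. turn(right) → x=6 y=0 heading=south
nothing shorter than 2 reaches the goal.

turn(right), turn(right)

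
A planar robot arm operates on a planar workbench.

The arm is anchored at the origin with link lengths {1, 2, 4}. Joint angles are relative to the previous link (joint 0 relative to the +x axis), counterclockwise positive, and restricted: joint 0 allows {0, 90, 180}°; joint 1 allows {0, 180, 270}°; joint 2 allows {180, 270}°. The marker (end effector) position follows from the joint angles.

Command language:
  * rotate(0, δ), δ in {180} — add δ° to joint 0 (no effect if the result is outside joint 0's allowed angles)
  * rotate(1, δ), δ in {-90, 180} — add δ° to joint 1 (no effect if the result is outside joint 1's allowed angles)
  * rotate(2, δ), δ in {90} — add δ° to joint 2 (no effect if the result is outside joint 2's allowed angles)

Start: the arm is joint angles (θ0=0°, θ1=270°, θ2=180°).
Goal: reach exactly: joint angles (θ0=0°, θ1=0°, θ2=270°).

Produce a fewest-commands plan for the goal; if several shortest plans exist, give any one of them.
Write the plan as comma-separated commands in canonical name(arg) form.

initial: joint angles (θ0=0°, θ1=270°, θ2=180°)
[1] after rotate(2, 90): joint angles (θ0=0°, θ1=270°, θ2=270°)
[2] after rotate(1, -90): joint angles (θ0=0°, θ1=180°, θ2=270°)
[3] after rotate(1, 180): joint angles (θ0=0°, θ1=0°, θ2=270°)
no 2-step plan works, so 3 is optimal.

rotate(2, 90), rotate(1, -90), rotate(1, 180)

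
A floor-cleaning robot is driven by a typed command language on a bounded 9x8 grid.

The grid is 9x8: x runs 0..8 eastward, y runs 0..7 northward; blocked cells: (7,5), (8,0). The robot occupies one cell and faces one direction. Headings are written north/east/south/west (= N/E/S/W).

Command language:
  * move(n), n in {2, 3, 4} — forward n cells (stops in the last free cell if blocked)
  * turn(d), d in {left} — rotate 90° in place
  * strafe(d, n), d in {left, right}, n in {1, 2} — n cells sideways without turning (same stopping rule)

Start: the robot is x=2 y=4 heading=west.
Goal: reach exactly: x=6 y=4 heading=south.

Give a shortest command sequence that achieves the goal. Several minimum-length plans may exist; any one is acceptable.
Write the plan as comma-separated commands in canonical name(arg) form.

turn(left), strafe(left, 2), strafe(left, 2)

from: x=2 y=4 heading=west
[1] after turn(left): x=2 y=4 heading=south
[2] after strafe(left, 2): x=4 y=4 heading=south
[3] after strafe(left, 2): x=6 y=4 heading=south
shorter routes all fall short; 3 is best.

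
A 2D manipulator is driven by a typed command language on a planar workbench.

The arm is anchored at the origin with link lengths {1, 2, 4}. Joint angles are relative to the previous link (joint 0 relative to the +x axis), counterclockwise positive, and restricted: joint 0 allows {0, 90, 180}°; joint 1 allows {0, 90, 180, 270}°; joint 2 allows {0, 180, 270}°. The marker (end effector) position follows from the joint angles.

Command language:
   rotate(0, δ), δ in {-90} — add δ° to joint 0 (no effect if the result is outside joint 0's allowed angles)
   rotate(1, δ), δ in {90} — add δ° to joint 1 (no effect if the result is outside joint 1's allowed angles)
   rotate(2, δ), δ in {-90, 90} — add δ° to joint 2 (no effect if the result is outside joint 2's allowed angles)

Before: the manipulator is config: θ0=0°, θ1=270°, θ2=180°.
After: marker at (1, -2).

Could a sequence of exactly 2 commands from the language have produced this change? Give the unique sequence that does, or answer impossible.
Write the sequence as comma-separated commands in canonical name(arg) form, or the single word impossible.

rotate(1, 90), rotate(1, 90)

start: config: θ0=0°, θ1=270°, θ2=180°
step 1 (rotate(1, 90)): config: θ0=0°, θ1=0°, θ2=180°
step 2 (rotate(1, 90)): config: θ0=0°, θ1=90°, θ2=180°
all 16 alternatives checked — unique.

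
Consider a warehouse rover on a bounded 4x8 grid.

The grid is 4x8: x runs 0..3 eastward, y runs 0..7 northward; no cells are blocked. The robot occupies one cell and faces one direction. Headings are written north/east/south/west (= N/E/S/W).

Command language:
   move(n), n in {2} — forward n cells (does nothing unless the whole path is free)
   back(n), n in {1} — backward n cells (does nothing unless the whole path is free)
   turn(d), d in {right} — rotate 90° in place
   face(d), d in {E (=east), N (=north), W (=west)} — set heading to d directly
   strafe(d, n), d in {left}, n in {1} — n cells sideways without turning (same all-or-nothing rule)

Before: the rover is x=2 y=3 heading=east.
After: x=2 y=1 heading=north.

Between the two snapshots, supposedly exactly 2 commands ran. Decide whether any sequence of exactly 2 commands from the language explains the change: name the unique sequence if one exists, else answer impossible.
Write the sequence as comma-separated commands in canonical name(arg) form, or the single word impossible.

all 49 sequences checked — none match.

impossible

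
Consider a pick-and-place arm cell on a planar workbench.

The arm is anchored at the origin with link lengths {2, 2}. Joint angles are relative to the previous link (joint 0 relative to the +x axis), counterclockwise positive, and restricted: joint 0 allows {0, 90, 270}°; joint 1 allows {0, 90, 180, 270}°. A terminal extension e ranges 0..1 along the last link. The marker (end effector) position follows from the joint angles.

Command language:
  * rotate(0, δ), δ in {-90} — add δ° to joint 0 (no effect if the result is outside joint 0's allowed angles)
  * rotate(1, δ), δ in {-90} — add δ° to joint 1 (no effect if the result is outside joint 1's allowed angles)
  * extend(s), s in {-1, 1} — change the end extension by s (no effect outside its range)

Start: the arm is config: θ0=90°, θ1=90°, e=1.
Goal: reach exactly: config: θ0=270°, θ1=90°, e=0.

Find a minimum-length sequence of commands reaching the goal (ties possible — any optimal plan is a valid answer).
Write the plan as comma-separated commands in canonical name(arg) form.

extend(-1), rotate(0, -90), rotate(0, -90)

t0: config: θ0=90°, θ1=90°, e=1
[1] after extend(-1): config: θ0=90°, θ1=90°, e=0
[2] after rotate(0, -90): config: θ0=0°, θ1=90°, e=0
[3] after rotate(0, -90): config: θ0=270°, θ1=90°, e=0
no 2-step plan works, so 3 is optimal.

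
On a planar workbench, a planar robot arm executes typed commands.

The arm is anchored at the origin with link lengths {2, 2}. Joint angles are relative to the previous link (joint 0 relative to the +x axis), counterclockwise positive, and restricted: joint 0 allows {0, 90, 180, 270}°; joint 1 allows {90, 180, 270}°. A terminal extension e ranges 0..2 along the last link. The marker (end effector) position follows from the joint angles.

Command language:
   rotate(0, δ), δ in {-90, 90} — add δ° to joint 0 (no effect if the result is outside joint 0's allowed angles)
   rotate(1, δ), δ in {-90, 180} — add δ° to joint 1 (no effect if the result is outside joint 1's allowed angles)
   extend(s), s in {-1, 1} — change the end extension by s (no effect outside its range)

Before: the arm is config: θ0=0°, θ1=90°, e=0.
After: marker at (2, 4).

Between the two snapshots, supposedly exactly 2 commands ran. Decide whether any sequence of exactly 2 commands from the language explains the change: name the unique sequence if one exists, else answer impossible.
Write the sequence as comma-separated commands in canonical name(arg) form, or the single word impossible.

begin: config: θ0=0°, θ1=90°, e=0
1. extend(1) → config: θ0=0°, θ1=90°, e=1
2. extend(1) → config: θ0=0°, θ1=90°, e=2
all 36 alternatives checked — unique.

extend(1), extend(1)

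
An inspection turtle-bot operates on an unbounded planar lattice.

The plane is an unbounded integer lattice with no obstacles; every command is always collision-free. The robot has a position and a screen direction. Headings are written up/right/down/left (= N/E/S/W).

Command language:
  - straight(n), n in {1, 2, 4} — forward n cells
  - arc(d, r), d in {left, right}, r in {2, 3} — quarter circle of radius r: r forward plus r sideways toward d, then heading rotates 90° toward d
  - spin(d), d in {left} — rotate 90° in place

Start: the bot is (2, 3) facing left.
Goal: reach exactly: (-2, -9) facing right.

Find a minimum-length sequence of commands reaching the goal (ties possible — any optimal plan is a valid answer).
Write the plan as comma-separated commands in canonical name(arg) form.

begin: (2, 3) facing left
[1] after straight(4): (-2, 3) facing left
[2] after arc(left, 2): (-4, 1) facing down
[3] after straight(4): (-4, -3) facing down
[4] after straight(4): (-4, -7) facing down
[5] after arc(left, 2): (-2, -9) facing right
no 4-step plan works, so 5 is optimal.

straight(4), arc(left, 2), straight(4), straight(4), arc(left, 2)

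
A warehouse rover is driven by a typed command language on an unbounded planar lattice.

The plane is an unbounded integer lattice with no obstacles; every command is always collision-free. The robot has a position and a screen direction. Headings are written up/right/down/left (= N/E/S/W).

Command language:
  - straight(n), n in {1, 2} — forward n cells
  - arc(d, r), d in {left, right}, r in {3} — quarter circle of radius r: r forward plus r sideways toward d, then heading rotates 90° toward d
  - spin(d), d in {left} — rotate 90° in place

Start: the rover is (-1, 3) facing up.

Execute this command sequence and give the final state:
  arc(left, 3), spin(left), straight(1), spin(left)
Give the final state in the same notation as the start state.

(-4, 5) facing right

initial: (-1, 3) facing up
[1] after arc(left, 3): (-4, 6) facing left
[2] after spin(left): (-4, 6) facing down
[3] after straight(1): (-4, 5) facing down
[4] after spin(left): (-4, 5) facing right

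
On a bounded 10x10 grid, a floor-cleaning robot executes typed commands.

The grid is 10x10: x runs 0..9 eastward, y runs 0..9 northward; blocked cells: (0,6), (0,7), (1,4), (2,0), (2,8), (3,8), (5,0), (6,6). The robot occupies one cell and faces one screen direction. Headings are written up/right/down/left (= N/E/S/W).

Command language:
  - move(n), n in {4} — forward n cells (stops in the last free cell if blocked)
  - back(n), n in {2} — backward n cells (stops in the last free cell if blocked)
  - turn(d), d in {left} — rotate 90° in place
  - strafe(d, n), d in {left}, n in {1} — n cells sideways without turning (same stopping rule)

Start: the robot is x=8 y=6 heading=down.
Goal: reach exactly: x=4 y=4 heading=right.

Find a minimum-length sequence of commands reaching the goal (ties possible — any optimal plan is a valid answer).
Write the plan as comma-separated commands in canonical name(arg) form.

move(4), back(2), turn(left), back(2), back(2)

start: x=8 y=6 heading=down
[1] after move(4): x=8 y=2 heading=down
[2] after back(2): x=8 y=4 heading=down
[3] after turn(left): x=8 y=4 heading=right
[4] after back(2): x=6 y=4 heading=right
[5] after back(2): x=4 y=4 heading=right
no 4-step plan works, so 5 is optimal.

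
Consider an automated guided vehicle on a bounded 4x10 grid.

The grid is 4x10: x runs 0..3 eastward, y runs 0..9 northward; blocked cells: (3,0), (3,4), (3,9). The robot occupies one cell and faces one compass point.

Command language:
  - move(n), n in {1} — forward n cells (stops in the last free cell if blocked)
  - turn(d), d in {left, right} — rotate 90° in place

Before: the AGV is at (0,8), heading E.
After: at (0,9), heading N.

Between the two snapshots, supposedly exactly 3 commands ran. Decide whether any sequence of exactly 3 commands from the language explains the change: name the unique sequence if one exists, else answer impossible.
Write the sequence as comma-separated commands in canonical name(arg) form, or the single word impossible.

turn(left), move(1), move(1)

key: position moved to (0,9) AND the heading swung to N — translation plus rotation needed
begin: at (0,8), heading E
1. turn(left) → at (0,8), heading N
2. move(1) → at (0,9), heading N
3. move(1) → at (0,9), heading N
all 27 alternatives checked — unique.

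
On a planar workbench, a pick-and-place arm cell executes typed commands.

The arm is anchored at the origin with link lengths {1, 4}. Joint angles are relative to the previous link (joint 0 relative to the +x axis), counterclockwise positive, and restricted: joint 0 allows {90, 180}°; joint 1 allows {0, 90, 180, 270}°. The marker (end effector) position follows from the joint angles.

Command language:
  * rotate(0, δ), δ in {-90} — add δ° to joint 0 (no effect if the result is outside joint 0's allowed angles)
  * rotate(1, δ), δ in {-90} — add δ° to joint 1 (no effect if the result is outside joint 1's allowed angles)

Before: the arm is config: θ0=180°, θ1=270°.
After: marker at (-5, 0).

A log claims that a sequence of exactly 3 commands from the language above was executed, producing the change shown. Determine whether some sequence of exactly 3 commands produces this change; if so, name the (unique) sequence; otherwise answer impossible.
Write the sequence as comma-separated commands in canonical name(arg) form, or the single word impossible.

rotate(1, -90), rotate(1, -90), rotate(1, -90)

begin: config: θ0=180°, θ1=270°
[1] after rotate(1, -90): config: θ0=180°, θ1=180°
[2] after rotate(1, -90): config: θ0=180°, θ1=90°
[3] after rotate(1, -90): config: θ0=180°, θ1=0°
no rival 3-sequence matches.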